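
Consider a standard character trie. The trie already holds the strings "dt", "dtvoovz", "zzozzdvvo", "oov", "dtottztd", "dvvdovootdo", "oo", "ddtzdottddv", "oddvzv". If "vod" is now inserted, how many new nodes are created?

Nothing in the trie begins with "v"; the whole of "vod" is new.
3 − 0 = 3 new nodes.

3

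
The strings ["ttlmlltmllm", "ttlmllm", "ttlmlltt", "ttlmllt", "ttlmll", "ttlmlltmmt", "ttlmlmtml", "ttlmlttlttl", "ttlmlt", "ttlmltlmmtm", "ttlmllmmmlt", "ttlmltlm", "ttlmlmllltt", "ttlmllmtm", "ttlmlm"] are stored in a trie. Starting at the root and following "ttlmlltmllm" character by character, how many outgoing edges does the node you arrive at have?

The children of the "ttlmlltmllm" node are the distinct next characters among strings starting with "ttlmlltmllm".
No stored string extends past "ttlmlltmllm".
That node has 0 child edges.

0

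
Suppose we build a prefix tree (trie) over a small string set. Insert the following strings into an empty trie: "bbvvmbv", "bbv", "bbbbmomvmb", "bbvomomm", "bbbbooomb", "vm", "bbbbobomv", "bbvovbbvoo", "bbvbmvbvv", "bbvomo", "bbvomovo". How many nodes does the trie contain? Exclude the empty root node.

45

Insert word by word; a character creates a node only if that edge doesn't already exist:
  "bbvvmbv" → 7 new (b, b, v, v, m, b, v)
  "bbv" → prefix "bbv" already present; 0 new (none)
  "bbbbmomvmb" → prefix "bb" already present; 8 new (b, b, m, o, m, v, m, b)
  "bbvomomm" → prefix "bbv" already present; 5 new (o, m, o, m, m)
  "bbbbooomb" → prefix "bbbb" already present; 5 new (o, o, o, m, b)
  "vm" → 2 new (v, m)
  "bbbbobomv" → prefix "bbbbo" already present; 4 new (b, o, m, v)
  "bbvovbbvoo" → prefix "bbvo" already present; 6 new (v, b, b, v, o, o)
  "bbvbmvbvv" → prefix "bbv" already present; 6 new (b, m, v, b, v, v)
  "bbvomo" → prefix "bbvomo" already present; 0 new (none)
  "bbvomovo" → prefix "bbvomo" already present; 2 new (v, o)
Total nodes = 7 + 0 + 8 + 5 + 5 + 2 + 4 + 6 + 6 + 0 + 2 = 45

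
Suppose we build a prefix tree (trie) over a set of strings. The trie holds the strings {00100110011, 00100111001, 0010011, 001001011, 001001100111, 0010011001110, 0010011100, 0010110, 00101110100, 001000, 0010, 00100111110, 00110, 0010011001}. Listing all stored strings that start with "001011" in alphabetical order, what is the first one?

DFS of the "001011" subtree visits, in order: "0010110", "00101110100"
Position 1: 0010110

0010110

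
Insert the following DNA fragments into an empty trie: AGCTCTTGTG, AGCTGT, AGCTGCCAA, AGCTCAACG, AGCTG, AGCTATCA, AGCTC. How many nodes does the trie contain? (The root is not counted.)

For each word, the new-node count is its length minus the longest prefix already in the trie:
  "AGCTCTTGTG" → 10 new (A, G, C, T, C, T, T, G, T, G)
  "AGCTGT" → prefix "AGCT" already present; 2 new (G, T)
  "AGCTGCCAA" → prefix "AGCTG" already present; 4 new (C, C, A, A)
  "AGCTCAACG" → prefix "AGCTC" already present; 4 new (A, A, C, G)
  "AGCTG" → prefix "AGCTG" already present; 0 new (none)
  "AGCTATCA" → prefix "AGCT" already present; 4 new (A, T, C, A)
  "AGCTC" → prefix "AGCTC" already present; 0 new (none)
Total nodes = 10 + 2 + 4 + 4 + 0 + 4 + 0 = 24

24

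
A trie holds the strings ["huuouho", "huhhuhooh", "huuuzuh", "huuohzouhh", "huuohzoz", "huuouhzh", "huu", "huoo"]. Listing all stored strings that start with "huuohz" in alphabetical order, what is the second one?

huuohzoz

Filter for "huuohz…" and sort: "huuohzouhh", "huuohzoz"
The 2nd is huuohzoz.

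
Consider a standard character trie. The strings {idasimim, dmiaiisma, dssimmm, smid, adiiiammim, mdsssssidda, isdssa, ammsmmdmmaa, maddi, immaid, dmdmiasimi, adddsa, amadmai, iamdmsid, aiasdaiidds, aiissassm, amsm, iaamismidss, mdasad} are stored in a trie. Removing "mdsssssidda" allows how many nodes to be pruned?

9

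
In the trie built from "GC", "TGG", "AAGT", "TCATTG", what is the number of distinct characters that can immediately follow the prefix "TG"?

1

The children of the "TG" node are the distinct next characters among strings starting with "TG".
Distinct next characters after "TG": G.
That node has 1 child edge.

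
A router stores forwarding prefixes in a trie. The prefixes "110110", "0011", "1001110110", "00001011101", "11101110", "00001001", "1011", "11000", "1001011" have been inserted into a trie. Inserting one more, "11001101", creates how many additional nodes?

Walking "11001101" from the root, the first 4 characters ("1100") follow existing edges; "1" is the first miss.
Each of the 4 remaining characters creates one node.

4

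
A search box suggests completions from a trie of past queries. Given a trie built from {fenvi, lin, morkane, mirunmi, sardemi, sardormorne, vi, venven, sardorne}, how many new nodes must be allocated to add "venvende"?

Walking "venvende" from the root, the first 6 characters ("venven") follow existing edges; "d" is the first miss.
So 8 − 6 = 2 new nodes.

2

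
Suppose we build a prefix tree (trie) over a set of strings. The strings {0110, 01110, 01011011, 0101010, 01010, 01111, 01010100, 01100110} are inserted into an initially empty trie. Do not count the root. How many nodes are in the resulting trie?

Count nodes per top-level branch (shared prefixes stored once):
  '0'-branch (01010, 0101010, 01010100, 01011011, 0110, 01100110, 01110, 01111): 21 nodes
Sum: 21

21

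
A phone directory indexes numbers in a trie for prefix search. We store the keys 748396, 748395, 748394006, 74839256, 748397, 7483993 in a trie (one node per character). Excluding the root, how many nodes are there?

Count nodes per top-level branch (shared prefixes stored once):
  '7'-branch (74839256, 748394006, 748395, 748396, 748397, 7483993): 17 nodes
Sum: 17

17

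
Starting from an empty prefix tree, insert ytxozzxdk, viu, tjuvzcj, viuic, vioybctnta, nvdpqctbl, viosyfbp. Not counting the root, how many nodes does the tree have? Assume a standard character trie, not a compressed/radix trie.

Insert word by word; a character creates a node only if that edge doesn't already exist:
  "ytxozzxdk" → 9 new (y, t, x, o, z, z, x, d, k)
  "viu" → 3 new (v, i, u)
  "tjuvzcj" → 7 new (t, j, u, v, z, c, j)
  "viuic" → prefix "viu" already present; 2 new (i, c)
  "vioybctnta" → prefix "vi" already present; 8 new (o, y, b, c, t, n, t, a)
  "nvdpqctbl" → 9 new (n, v, d, p, q, c, t, b, l)
  "viosyfbp" → prefix "vio" already present; 5 new (s, y, f, b, p)
Total nodes = 9 + 3 + 7 + 2 + 8 + 9 + 5 = 43

43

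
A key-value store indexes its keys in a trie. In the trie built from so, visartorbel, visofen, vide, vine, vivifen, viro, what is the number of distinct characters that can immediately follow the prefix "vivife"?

1

Follow the path "vivife" to its node, then look at its outgoing edges.
Characters that immediately follow "vivife" among the stored strings: {n}.
That node has 1 child edge.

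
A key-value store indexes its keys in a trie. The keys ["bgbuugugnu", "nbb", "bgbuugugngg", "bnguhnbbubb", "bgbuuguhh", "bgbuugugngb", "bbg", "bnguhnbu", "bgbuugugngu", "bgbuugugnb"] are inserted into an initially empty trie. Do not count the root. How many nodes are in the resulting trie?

33

Count nodes per top-level branch (shared prefixes stored once):
  'b'-branch (bbg, bgbuugugnb, bgbuugugngb, bgbuugugngg, bgbuugugngu, bgbuugugnu, bgbuuguhh, bnguhnbbubb, bnguhnbu): 30 nodes
  'n'-branch (nbb): 3 nodes
Sum: 33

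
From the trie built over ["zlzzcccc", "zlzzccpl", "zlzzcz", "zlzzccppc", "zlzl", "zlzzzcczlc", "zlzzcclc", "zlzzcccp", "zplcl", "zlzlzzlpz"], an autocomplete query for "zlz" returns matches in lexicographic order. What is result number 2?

zlzlzzlpz

Filter for "zlz…" and sort: "zlzl", "zlzlzzlpz", "zlzzcccc", "zlzzcccp", "zlzzcclc", "zlzzccpl", "zlzzccppc", "zlzzcz", "zlzzzcczlc"
Position 2: zlzlzzlpz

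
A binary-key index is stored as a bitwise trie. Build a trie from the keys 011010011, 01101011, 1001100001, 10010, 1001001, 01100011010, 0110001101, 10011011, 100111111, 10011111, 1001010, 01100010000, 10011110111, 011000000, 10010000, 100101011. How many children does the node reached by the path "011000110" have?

1

Walk "011000110" from the root, arriving at one node.
Distinct next characters after "011000110": 1.
That node has 1 child edge.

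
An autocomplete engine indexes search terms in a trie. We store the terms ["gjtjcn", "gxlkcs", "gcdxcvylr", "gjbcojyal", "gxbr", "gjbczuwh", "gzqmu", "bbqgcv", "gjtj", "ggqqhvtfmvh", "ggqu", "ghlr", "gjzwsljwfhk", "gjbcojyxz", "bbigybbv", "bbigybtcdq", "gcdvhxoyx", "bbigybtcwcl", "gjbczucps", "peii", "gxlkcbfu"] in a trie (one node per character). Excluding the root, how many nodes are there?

Trace insertions, counting only characters that open a new branch:
  "gjtjcn" → 6 new (g, j, t, j, c, n)
  "gxlkcs" → prefix "g" already present; 5 new (x, l, k, c, s)
  "gcdxcvylr" → prefix "g" already present; 8 new (c, d, x, c, v, y, l, r)
  "gjbcojyal" → prefix "gj" already present; 7 new (b, c, o, j, y, a, l)
  "gxbr" → prefix "gx" already present; 2 new (b, r)
  "gjbczuwh" → prefix "gjbc" already present; 4 new (z, u, w, h)
  "gzqmu" → prefix "g" already present; 4 new (z, q, m, u)
  "bbqgcv" → 6 new (b, b, q, g, c, v)
  "gjtj" → prefix "gjtj" already present; 0 new (none)
  "ggqqhvtfmvh" → prefix "g" already present; 10 new (g, q, q, h, v, t, f, m, v, h)
  "ggqu" → prefix "ggq" already present; 1 new (u)
  "ghlr" → prefix "g" already present; 3 new (h, l, r)
  "gjzwsljwfhk" → prefix "gj" already present; 9 new (z, w, s, l, j, w, f, h, k)
  "gjbcojyxz" → prefix "gjbcojy" already present; 2 new (x, z)
  "bbigybbv" → prefix "bb" already present; 6 new (i, g, y, b, b, v)
  "bbigybtcdq" → prefix "bbigyb" already present; 4 new (t, c, d, q)
  "gcdvhxoyx" → prefix "gcd" already present; 6 new (v, h, x, o, y, x)
  "bbigybtcwcl" → prefix "bbigybtc" already present; 3 new (w, c, l)
  "gjbczucps" → prefix "gjbczu" already present; 3 new (c, p, s)
  "peii" → 4 new (p, e, i, i)
  "gxlkcbfu" → prefix "gxlkc" already present; 3 new (b, f, u)
Total nodes = 6 + 5 + 8 + 7 + 2 + 4 + 4 + 6 + 0 + 10 + 1 + 3 + 9 + 2 + 6 + 4 + 6 + 3 + 3 + 4 + 3 = 96

96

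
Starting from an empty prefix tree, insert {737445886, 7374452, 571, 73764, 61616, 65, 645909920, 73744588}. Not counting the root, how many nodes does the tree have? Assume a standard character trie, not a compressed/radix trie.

Trie structure (* marks end of a word):
(root)
├─ 5
│  └─ 7
│     └─ 1 *
├─ 6
│  ├─ 1
│  │  └─ 6
│  │     └─ 1
│  │        └─ 6 *
│  ├─ 4
│  │  └─ 5
│  │     └─ 9
│  │        └─ 0
│  │           └─ 9
│  │              └─ 9
│  │                 └─ 2
│  │                    └─ 0 *
│  └─ 5 *
└─ 7
   └─ 3
      └─ 7
         ├─ 4
         │  └─ 4
         │     └─ 5
         │        ├─ 2 *
         │        └─ 8
         │           └─ 8 *
         │              └─ 6 *
         └─ 6
            └─ 4 *
Counting every labelled node above: 29.

29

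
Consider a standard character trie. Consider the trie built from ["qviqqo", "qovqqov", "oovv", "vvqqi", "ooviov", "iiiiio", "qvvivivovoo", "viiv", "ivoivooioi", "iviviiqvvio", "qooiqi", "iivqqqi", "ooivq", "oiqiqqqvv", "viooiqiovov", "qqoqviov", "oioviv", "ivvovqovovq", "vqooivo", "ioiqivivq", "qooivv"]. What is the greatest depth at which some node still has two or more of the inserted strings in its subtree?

Look for the deepest trie node that still has at least two words in its subtree.
"qooiqi" and "qooivv" agree on "qooi" (4 characters) before diverging; nothing deeper is shared.
Longest shared-prefix length: 4

4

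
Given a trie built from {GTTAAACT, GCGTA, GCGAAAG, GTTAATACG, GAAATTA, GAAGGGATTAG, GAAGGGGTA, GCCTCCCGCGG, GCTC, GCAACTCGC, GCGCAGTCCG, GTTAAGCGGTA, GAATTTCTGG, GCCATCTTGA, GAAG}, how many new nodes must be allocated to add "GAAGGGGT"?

"GAAGGGGT" is already a full path in the trie; only an end-marker is added.
No new nodes are needed: 0.

0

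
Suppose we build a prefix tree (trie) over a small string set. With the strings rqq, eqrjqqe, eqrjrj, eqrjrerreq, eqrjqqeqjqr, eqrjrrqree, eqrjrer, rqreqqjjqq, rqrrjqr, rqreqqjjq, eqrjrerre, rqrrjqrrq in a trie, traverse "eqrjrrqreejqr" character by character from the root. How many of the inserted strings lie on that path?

Walk "eqrjrrqreejqr" from the root; an end-of-word marker is hit whenever a stored word is a prefix of "eqrjrrqreejqr".
Prefixes of the query that are stored words: "eqrjrrqree"
Count: 1

1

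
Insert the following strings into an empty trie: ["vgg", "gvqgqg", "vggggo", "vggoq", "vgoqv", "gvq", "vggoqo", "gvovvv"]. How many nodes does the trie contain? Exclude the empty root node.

22

Trie structure (* marks end of a word):
(root)
├─ g
│  └─ v
│     ├─ o
│     │  └─ v
│     │     └─ v
│     │        └─ v *
│     └─ q *
│        └─ g
│           └─ q
│              └─ g *
└─ v
   └─ g
      ├─ g *
      │  ├─ g
      │  │  └─ g
      │  │     └─ o *
      │  └─ o
      │     └─ q *
      │        └─ o *
      └─ o
         └─ q
            └─ v *
Counting every labelled node above: 22.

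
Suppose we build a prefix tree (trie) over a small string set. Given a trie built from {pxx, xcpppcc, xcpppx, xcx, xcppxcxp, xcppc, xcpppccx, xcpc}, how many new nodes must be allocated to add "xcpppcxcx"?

"xcpppc" is already a path in the trie; the remaining "xcx" must be added.
So 9 − 6 = 3 new nodes.

3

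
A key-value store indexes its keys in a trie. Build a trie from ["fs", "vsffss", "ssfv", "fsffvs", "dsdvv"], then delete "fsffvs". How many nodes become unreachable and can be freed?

After clearing the end-marker at "fsffvs", prune upward until reaching a node still needed by another word.
The suffix "ffvs" (4 nodes) is used only by "fsffvs"; "fs" is itself a stored word, so pruning stops there.
Nodes removed: 4

4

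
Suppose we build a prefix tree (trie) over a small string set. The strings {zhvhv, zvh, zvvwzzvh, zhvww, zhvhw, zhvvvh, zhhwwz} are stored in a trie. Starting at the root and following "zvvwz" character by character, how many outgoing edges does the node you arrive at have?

1

The children of the "zvvwz" node are the distinct next characters among strings starting with "zvvwz".
Characters that immediately follow "zvvwz" among the stored strings: {z}.
That node has 1 child edge.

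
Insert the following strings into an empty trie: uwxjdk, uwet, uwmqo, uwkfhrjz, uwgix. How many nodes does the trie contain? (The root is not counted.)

Count nodes per top-level branch (shared prefixes stored once):
  'u'-branch (uwet, uwgix, uwkfhrjz, uwmqo, uwxjdk): 20 nodes
Sum: 20

20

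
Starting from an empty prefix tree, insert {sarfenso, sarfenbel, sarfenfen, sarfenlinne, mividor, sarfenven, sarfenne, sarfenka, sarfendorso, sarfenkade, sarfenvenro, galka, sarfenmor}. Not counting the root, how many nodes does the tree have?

Trace insertions, counting only characters that open a new branch:
  "sarfenso" → 8 new (s, a, r, f, e, n, s, o)
  "sarfenbel" → prefix "sarfen" already present; 3 new (b, e, l)
  "sarfenfen" → prefix "sarfen" already present; 3 new (f, e, n)
  "sarfenlinne" → prefix "sarfen" already present; 5 new (l, i, n, n, e)
  "mividor" → 7 new (m, i, v, i, d, o, r)
  "sarfenven" → prefix "sarfen" already present; 3 new (v, e, n)
  "sarfenne" → prefix "sarfen" already present; 2 new (n, e)
  "sarfenka" → prefix "sarfen" already present; 2 new (k, a)
  "sarfendorso" → prefix "sarfen" already present; 5 new (d, o, r, s, o)
  "sarfenkade" → prefix "sarfenka" already present; 2 new (d, e)
  "sarfenvenro" → prefix "sarfenven" already present; 2 new (r, o)
  "galka" → 5 new (g, a, l, k, a)
  "sarfenmor" → prefix "sarfen" already present; 3 new (m, o, r)
Total nodes = 8 + 3 + 3 + 5 + 7 + 3 + 2 + 2 + 5 + 2 + 2 + 5 + 3 = 50

50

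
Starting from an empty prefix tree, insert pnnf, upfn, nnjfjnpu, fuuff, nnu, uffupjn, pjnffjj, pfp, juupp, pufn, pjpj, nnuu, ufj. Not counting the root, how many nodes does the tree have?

For each word, the new-node count is its length minus the longest prefix already in the trie:
  "pnnf" → 4 new (p, n, n, f)
  "upfn" → 4 new (u, p, f, n)
  "nnjfjnpu" → 8 new (n, n, j, f, j, n, p, u)
  "fuuff" → 5 new (f, u, u, f, f)
  "nnu" → prefix "nn" already present; 1 new (u)
  "uffupjn" → prefix "u" already present; 6 new (f, f, u, p, j, n)
  "pjnffjj" → prefix "p" already present; 6 new (j, n, f, f, j, j)
  "pfp" → prefix "p" already present; 2 new (f, p)
  "juupp" → 5 new (j, u, u, p, p)
  "pufn" → prefix "p" already present; 3 new (u, f, n)
  "pjpj" → prefix "pj" already present; 2 new (p, j)
  "nnuu" → prefix "nnu" already present; 1 new (u)
  "ufj" → prefix "uf" already present; 1 new (j)
Total nodes = 4 + 4 + 8 + 5 + 1 + 6 + 6 + 2 + 5 + 3 + 2 + 1 + 1 = 48

48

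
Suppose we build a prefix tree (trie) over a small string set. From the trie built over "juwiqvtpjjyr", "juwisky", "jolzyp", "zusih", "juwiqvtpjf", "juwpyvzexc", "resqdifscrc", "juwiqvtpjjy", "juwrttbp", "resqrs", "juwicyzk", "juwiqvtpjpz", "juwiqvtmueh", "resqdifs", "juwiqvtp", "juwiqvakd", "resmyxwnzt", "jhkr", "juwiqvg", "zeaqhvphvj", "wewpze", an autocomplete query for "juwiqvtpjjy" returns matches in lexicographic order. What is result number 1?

Filter for "juwiqvtpjjy…" and sort: "juwiqvtpjjy", "juwiqvtpjjyr"
Position 1: juwiqvtpjjy

juwiqvtpjjy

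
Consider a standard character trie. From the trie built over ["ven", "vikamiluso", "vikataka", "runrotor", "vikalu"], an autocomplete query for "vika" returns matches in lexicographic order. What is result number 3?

vikataka

Filter for "vika…" and sort: "vikalu", "vikamiluso", "vikataka"
Position 3: vikataka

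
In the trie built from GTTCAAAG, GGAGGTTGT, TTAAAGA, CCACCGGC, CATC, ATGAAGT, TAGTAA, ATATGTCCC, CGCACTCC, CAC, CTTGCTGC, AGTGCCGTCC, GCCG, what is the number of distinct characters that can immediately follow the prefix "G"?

3

The children of the "G" node are the distinct next characters among strings starting with "G".
Distinct next characters after "G": C, G, T.
That node has 3 child edges.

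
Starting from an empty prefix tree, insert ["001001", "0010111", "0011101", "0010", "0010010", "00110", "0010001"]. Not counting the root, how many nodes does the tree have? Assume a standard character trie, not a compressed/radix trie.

17

For each word, the new-node count is its length minus the longest prefix already in the trie:
  "001001" → 6 new (0, 0, 1, 0, 0, 1)
  "0010111" → prefix "0010" already present; 3 new (1, 1, 1)
  "0011101" → prefix "001" already present; 4 new (1, 1, 0, 1)
  "0010" → prefix "0010" already present; 0 new (none)
  "0010010" → prefix "001001" already present; 1 new (0)
  "00110" → prefix "0011" already present; 1 new (0)
  "0010001" → prefix "00100" already present; 2 new (0, 1)
Total nodes = 6 + 3 + 4 + 0 + 1 + 1 + 2 = 17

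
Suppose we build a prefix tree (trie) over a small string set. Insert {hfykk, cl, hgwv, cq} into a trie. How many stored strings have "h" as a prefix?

Traverse to the node for "h", then collect every word in that subtree.
Matches: "hfykk", "hgwv"
Count: 2

2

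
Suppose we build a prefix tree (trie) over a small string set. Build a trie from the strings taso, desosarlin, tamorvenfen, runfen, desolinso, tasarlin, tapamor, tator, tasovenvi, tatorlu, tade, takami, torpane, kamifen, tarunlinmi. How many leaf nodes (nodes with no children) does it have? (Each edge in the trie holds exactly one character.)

13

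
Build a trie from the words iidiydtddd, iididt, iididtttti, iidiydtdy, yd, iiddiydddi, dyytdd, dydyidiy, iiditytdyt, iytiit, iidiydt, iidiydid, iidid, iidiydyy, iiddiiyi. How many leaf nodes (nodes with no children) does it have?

A leaf is a node with no children — equivalently, the end of a word that is not a proper prefix of any other stored word.
Those words: "dydyidiy", "dyytdd", "iiddiiyi", "iiddiydddi", "iididtttti", "iiditytdyt", "iidiydid", "iidiydtddd", "iidiydtdy", "iidiydyy", "iytiit", "yd"
Leaf count: 12

12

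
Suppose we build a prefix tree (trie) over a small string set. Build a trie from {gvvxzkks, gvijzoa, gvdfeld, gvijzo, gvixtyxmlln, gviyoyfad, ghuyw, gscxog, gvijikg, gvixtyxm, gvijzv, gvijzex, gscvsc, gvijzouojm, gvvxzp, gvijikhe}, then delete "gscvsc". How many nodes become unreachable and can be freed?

3

A node on "gscvsc"'s path can go only if nothing else ends at it or branches off below it.
The suffix "vsc" (3 nodes) is used only by "gscvsc"; the node for "gsc" still has the child "x", so pruning stops there.
Nodes removed: 3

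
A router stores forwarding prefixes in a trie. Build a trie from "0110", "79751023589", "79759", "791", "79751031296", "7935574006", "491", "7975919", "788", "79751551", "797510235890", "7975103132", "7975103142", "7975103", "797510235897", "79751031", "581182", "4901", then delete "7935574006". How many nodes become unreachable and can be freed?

8

A node on "7935574006"'s path can go only if nothing else ends at it or branches off below it.
The suffix "35574006" (8 nodes) is used only by "7935574006"; the node for "79" still has the child "7", so pruning stops there.
Nodes removed: 8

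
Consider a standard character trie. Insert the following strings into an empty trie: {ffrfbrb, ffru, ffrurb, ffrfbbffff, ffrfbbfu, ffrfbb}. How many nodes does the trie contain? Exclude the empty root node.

16

Trie structure (* marks end of a word):
(root)
└─ f
   └─ f
      └─ r
         ├─ f
         │  └─ b
         │     ├─ b *
         │     │  └─ f
         │     │     ├─ f
         │     │     │  └─ f
         │     │     │     └─ f *
         │     │     └─ u *
         │     └─ r
         │        └─ b *
         └─ u *
            └─ r
               └─ b *
Counting every labelled node above: 16.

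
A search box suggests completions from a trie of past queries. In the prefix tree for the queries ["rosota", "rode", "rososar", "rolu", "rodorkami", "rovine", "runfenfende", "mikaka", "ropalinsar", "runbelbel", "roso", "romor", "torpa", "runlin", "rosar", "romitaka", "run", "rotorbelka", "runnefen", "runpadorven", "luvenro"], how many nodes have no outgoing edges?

Leaves are exactly the stored words that no other stored word extends.
Those words: "luvenro", "mikaka", "rode", "rodorkami", "rolu", "romitaka", "romor", "ropalinsar", "rosar", "rososar", "rosota", "rotorbelka", "rovine", "runbelbel", "runfenfende", "runlin", "runnefen", "runpadorven", "torpa"
Leaf count: 19

19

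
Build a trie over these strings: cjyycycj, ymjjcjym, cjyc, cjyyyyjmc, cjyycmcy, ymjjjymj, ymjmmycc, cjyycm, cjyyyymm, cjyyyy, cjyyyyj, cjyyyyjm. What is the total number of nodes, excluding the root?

Count nodes per top-level branch (shared prefixes stored once):
  'c'-branch (cjyc, cjyycm, cjyycmcy, cjyycycj, cjyyyy, cjyyyyj, cjyyyyjm, cjyyyyjmc, cjyyyymm): 19 nodes
  'y'-branch (ymjjcjym, ymjjjymj, ymjmmycc): 17 nodes
Sum: 36

36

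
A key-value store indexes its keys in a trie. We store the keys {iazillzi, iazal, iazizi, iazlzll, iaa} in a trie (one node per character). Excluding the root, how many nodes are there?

17

Trie structure (* marks end of a word):
(root)
└─ i
   └─ a
      ├─ a *
      └─ z
         ├─ a
         │  └─ l *
         ├─ i
         │  ├─ l
         │  │  └─ l
         │  │     └─ z
         │  │        └─ i *
         │  └─ z
         │     └─ i *
         └─ l
            └─ z
               └─ l
                  └─ l *
Counting every labelled node above: 17.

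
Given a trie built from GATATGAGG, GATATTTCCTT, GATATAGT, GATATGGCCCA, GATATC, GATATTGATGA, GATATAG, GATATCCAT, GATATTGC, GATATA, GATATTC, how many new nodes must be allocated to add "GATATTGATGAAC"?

The longest prefix of "GATATTGATGAAC" already in the trie is "GATATTGATGA" (length 11).
So 13 − 11 = 2 new nodes.

2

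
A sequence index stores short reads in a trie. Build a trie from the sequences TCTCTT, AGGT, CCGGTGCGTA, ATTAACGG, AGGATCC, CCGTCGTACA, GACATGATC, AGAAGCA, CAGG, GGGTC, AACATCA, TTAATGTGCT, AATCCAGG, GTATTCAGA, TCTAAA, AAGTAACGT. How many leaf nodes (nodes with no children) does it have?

16

Leaves are exactly the stored words that no other stored word extends.
Those words: "AACATCA", "AAGTAACGT", "AATCCAGG", "AGAAGCA", "AGGATCC", "AGGT", "ATTAACGG", "CAGG", "CCGGTGCGTA", "CCGTCGTACA", "GACATGATC", "GGGTC", "GTATTCAGA", "TCTAAA", "TCTCTT", "TTAATGTGCT"
Leaf count: 16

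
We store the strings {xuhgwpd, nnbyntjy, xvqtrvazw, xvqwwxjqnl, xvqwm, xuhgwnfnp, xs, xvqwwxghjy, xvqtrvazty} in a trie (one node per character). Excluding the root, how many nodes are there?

For each word, the new-node count is its length minus the longest prefix already in the trie:
  "xuhgwpd" → 7 new (x, u, h, g, w, p, d)
  "nnbyntjy" → 8 new (n, n, b, y, n, t, j, y)
  "xvqtrvazw" → prefix "x" already present; 8 new (v, q, t, r, v, a, z, w)
  "xvqwwxjqnl" → prefix "xvq" already present; 7 new (w, w, x, j, q, n, l)
  "xvqwm" → prefix "xvqw" already present; 1 new (m)
  "xuhgwnfnp" → prefix "xuhgw" already present; 4 new (n, f, n, p)
  "xs" → prefix "x" already present; 1 new (s)
  "xvqwwxghjy" → prefix "xvqwwx" already present; 4 new (g, h, j, y)
  "xvqtrvazty" → prefix "xvqtrvaz" already present; 2 new (t, y)
Total nodes = 7 + 8 + 8 + 7 + 1 + 4 + 1 + 4 + 2 = 42

42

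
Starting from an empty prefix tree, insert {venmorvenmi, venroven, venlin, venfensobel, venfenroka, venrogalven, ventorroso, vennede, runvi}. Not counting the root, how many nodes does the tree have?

Insert word by word; a character creates a node only if that edge doesn't already exist:
  "venmorvenmi" → 11 new (v, e, n, m, o, r, v, e, n, m, i)
  "venroven" → prefix "ven" already present; 5 new (r, o, v, e, n)
  "venlin" → prefix "ven" already present; 3 new (l, i, n)
  "venfensobel" → prefix "ven" already present; 8 new (f, e, n, s, o, b, e, l)
  "venfenroka" → prefix "venfen" already present; 4 new (r, o, k, a)
  "venrogalven" → prefix "venro" already present; 6 new (g, a, l, v, e, n)
  "ventorroso" → prefix "ven" already present; 7 new (t, o, r, r, o, s, o)
  "vennede" → prefix "ven" already present; 4 new (n, e, d, e)
  "runvi" → 5 new (r, u, n, v, i)
Total nodes = 11 + 5 + 3 + 8 + 4 + 6 + 7 + 4 + 5 = 53

53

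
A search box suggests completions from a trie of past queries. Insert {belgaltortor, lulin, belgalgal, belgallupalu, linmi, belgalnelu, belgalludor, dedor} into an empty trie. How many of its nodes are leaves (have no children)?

Leaves are exactly the stored words that no other stored word extends.
Those words: "belgalgal", "belgalludor", "belgallupalu", "belgalnelu", "belgaltortor", "dedor", "linmi", "lulin"
Leaf count: 8

8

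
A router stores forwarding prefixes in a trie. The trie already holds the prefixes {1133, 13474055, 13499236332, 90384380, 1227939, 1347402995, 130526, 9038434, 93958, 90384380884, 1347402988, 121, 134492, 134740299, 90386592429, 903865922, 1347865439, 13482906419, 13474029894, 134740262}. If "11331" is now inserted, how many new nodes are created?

1

The longest prefix of "11331" already in the trie is "1133" (length 4).
Each of the 1 remaining characters creates one node.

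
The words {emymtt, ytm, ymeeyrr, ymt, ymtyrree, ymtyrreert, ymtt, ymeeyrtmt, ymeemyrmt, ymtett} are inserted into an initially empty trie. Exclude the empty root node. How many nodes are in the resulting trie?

35

Insert word by word; a character creates a node only if that edge doesn't already exist:
  "emymtt" → 6 new (e, m, y, m, t, t)
  "ytm" → 3 new (y, t, m)
  "ymeeyrr" → prefix "y" already present; 6 new (m, e, e, y, r, r)
  "ymt" → prefix "ym" already present; 1 new (t)
  "ymtyrree" → prefix "ymt" already present; 5 new (y, r, r, e, e)
  "ymtyrreert" → prefix "ymtyrree" already present; 2 new (r, t)
  "ymtt" → prefix "ymt" already present; 1 new (t)
  "ymeeyrtmt" → prefix "ymeeyr" already present; 3 new (t, m, t)
  "ymeemyrmt" → prefix "ymee" already present; 5 new (m, y, r, m, t)
  "ymtett" → prefix "ymt" already present; 3 new (e, t, t)
Total nodes = 6 + 3 + 6 + 1 + 5 + 2 + 1 + 3 + 5 + 3 = 35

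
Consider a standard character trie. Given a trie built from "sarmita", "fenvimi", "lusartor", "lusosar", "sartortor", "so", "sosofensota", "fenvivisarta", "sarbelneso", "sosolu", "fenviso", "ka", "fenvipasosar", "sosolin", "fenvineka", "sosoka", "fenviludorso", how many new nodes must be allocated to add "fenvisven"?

3

Walking "fenvisven" from the root, the first 6 characters ("fenvis") follow existing edges; "v" is the first miss.
So 9 − 6 = 3 new nodes.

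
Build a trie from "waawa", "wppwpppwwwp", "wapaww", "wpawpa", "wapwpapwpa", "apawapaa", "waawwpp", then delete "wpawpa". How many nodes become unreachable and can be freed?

After clearing the end-marker at "wpawpa", prune upward until reaching a node still needed by another word.
The suffix "awpa" (4 nodes) is used only by "wpawpa"; the node for "wp" still has the child "p", so pruning stops there.
Nodes removed: 4

4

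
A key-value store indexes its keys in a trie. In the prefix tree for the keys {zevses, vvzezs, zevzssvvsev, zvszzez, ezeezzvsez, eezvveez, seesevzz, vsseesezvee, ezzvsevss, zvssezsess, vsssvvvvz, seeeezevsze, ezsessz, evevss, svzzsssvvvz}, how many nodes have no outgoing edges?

Leaves are exactly the stored words that no other stored word extends.
Those words: "eezvveez", "evevss", "ezeezzvsez", "ezsessz", "ezzvsevss", "seeeezevsze", "seesevzz", "svzzsssvvvz", "vsseesezvee", "vsssvvvvz", "vvzezs", "zevses", "zevzssvvsev", "zvssezsess", "zvszzez"
Leaf count: 15

15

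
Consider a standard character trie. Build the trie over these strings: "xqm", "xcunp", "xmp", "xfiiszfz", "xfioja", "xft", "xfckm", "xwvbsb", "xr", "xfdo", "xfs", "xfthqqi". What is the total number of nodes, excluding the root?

Trie structure (* marks end of a word):
(root)
└─ x
   ├─ c
   │  └─ u
   │     └─ n
   │        └─ p *
   ├─ f
   │  ├─ c
   │  │  └─ k
   │  │     └─ m *
   │  ├─ d
   │  │  └─ o *
   │  ├─ i
   │  │  ├─ i
   │  │  │  └─ s
   │  │  │     └─ z
   │  │  │        └─ f
   │  │  │           └─ z *
   │  │  └─ o
   │  │     └─ j
   │  │        └─ a *
   │  ├─ s *
   │  └─ t *
   │     └─ h
   │        └─ q
   │           └─ q
   │              └─ i *
   ├─ m
   │  └─ p *
   ├─ q
   │  └─ m *
   ├─ r *
   └─ w
      └─ v
         └─ b
            └─ s
               └─ b *
Counting every labelled node above: 36.

36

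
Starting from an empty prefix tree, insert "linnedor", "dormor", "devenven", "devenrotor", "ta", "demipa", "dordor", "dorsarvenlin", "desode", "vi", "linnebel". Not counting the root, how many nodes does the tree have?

For each word, the new-node count is its length minus the longest prefix already in the trie:
  "linnedor" → 8 new (l, i, n, n, e, d, o, r)
  "dormor" → 6 new (d, o, r, m, o, r)
  "devenven" → prefix "d" already present; 7 new (e, v, e, n, v, e, n)
  "devenrotor" → prefix "deven" already present; 5 new (r, o, t, o, r)
  "ta" → 2 new (t, a)
  "demipa" → prefix "de" already present; 4 new (m, i, p, a)
  "dordor" → prefix "dor" already present; 3 new (d, o, r)
  "dorsarvenlin" → prefix "dor" already present; 9 new (s, a, r, v, e, n, l, i, n)
  "desode" → prefix "de" already present; 4 new (s, o, d, e)
  "vi" → 2 new (v, i)
  "linnebel" → prefix "linne" already present; 3 new (b, e, l)
Total nodes = 8 + 6 + 7 + 5 + 2 + 4 + 3 + 9 + 4 + 2 + 3 = 53

53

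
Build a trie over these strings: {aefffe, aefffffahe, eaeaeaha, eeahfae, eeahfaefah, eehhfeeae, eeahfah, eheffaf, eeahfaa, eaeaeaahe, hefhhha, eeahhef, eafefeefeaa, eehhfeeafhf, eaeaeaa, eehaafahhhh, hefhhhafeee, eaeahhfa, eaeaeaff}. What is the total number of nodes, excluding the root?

Trace insertions, counting only characters that open a new branch:
  "aefffe" → 6 new (a, e, f, f, f, e)
  "aefffffahe" → prefix "aefff" already present; 5 new (f, f, a, h, e)
  "eaeaeaha" → 8 new (e, a, e, a, e, a, h, a)
  "eeahfae" → prefix "e" already present; 6 new (e, a, h, f, a, e)
  "eeahfaefah" → prefix "eeahfae" already present; 3 new (f, a, h)
  "eehhfeeae" → prefix "ee" already present; 7 new (h, h, f, e, e, a, e)
  "eeahfah" → prefix "eeahfa" already present; 1 new (h)
  "eheffaf" → prefix "e" already present; 6 new (h, e, f, f, a, f)
  "eeahfaa" → prefix "eeahfa" already present; 1 new (a)
  "eaeaeaahe" → prefix "eaeaea" already present; 3 new (a, h, e)
  "hefhhha" → 7 new (h, e, f, h, h, h, a)
  "eeahhef" → prefix "eeah" already present; 3 new (h, e, f)
  "eafefeefeaa" → prefix "ea" already present; 9 new (f, e, f, e, e, f, e, a, a)
  "eehhfeeafhf" → prefix "eehhfeea" already present; 3 new (f, h, f)
  "eaeaeaa" → prefix "eaeaeaa" already present; 0 new (none)
  "eehaafahhhh" → prefix "eeh" already present; 8 new (a, a, f, a, h, h, h, h)
  "hefhhhafeee" → prefix "hefhhha" already present; 4 new (f, e, e, e)
  "eaeahhfa" → prefix "eaea" already present; 4 new (h, h, f, a)
  "eaeaeaff" → prefix "eaeaea" already present; 2 new (f, f)
Total nodes = 6 + 5 + 8 + 6 + 3 + 7 + 1 + 6 + 1 + 3 + 7 + 3 + 9 + 3 + 0 + 8 + 4 + 4 + 2 = 86

86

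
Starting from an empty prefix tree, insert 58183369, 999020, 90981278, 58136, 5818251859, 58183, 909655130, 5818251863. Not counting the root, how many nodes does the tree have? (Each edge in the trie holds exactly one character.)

For each word, the new-node count is its length minus the longest prefix already in the trie:
  "58183369" → 8 new (5, 8, 1, 8, 3, 3, 6, 9)
  "999020" → 6 new (9, 9, 9, 0, 2, 0)
  "90981278" → prefix "9" already present; 7 new (0, 9, 8, 1, 2, 7, 8)
  "58136" → prefix "581" already present; 2 new (3, 6)
  "5818251859" → prefix "5818" already present; 6 new (2, 5, 1, 8, 5, 9)
  "58183" → prefix "58183" already present; 0 new (none)
  "909655130" → prefix "909" already present; 6 new (6, 5, 5, 1, 3, 0)
  "5818251863" → prefix "58182518" already present; 2 new (6, 3)
Total nodes = 8 + 6 + 7 + 2 + 6 + 0 + 6 + 2 = 37

37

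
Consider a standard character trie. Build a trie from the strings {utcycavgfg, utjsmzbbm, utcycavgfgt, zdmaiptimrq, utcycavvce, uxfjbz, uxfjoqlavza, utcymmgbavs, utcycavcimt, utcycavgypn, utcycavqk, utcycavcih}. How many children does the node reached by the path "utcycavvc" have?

1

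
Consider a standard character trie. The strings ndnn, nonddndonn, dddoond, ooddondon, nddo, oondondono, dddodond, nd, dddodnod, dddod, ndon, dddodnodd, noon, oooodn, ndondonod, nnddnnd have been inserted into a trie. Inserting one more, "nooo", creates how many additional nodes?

1

Walking "nooo" from the root, the first 3 characters ("noo") follow existing edges; "o" is the first miss.
New nodes needed: |"nooo"| − 3 = 4 − 3 = 1.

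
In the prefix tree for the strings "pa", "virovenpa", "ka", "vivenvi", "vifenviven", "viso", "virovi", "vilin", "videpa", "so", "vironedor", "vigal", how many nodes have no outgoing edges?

12

Leaves are exactly the stored words that no other stored word extends.
Those words: "ka", "pa", "so", "videpa", "vifenviven", "vigal", "vilin", "vironedor", "virovenpa", "virovi", "viso", "vivenvi"
Leaf count: 12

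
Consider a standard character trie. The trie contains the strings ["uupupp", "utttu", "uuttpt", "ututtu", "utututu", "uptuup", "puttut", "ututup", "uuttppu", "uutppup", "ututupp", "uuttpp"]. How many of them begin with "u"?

11

Walk to "u"; the words in its subtree are exactly those with that prefix.
Matches: "uptuup", "utttu", "ututtu", "ututup", "ututupp", "utututu", "uupupp", "uutppup", "uuttpp", "uuttppu", "uuttpt"
Count: 11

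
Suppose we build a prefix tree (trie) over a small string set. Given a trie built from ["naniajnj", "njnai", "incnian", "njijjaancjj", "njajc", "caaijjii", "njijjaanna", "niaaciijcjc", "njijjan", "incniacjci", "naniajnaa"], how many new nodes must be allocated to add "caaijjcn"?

2

The longest prefix of "caaijjcn" already in the trie is "caaijj" (length 6).
New nodes needed: |"caaijjcn"| − 6 = 8 − 6 = 2.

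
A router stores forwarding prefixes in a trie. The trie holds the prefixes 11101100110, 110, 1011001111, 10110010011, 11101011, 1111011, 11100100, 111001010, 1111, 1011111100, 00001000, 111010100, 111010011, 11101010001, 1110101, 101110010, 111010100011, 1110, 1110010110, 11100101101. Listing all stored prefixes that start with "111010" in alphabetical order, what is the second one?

Words with prefix "111010", in lexicographic order: "111010011", "1110101", "111010100", "11101010001", "111010100011", "11101011"
The 2nd is 1110101.

1110101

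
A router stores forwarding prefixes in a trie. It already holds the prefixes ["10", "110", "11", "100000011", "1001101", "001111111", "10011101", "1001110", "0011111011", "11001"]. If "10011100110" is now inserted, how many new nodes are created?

4

The longest prefix of "10011100110" already in the trie is "1001110" (length 7).
So 11 − 7 = 4 new nodes.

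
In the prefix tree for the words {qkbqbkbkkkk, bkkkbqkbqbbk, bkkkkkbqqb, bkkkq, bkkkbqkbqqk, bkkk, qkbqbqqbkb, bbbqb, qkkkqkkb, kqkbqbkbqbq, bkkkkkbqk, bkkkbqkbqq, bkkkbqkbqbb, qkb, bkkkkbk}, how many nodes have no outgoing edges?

11

A leaf is a node with no children — equivalently, the end of a word that is not a proper prefix of any other stored word.
Those words: "bbbqb", "bkkkbqkbqbbk", "bkkkbqkbqqk", "bkkkkbk", "bkkkkkbqk", "bkkkkkbqqb", "bkkkq", "kqkbqbkbqbq", "qkbqbkbkkkk", "qkbqbqqbkb", "qkkkqkkb"
Leaf count: 11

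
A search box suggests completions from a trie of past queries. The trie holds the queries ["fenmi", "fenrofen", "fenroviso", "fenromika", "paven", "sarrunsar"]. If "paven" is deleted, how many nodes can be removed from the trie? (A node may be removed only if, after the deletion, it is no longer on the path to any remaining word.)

5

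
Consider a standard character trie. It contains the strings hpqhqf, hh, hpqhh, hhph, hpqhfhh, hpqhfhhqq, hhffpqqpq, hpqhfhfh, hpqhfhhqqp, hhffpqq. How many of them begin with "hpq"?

Filter for entries beginning with "hpq":
Matches: "hpqhfhfh", "hpqhfhh", "hpqhfhhqq", "hpqhfhhqqp", "hpqhh", "hpqhqf"
Count: 6

6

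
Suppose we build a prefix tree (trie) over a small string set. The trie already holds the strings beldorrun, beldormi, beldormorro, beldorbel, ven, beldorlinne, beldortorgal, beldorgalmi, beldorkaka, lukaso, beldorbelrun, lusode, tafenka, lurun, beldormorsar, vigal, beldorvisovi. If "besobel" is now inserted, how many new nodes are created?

5

"be" is already a path in the trie; the remaining "sobel" must be added.
New nodes needed: |"besobel"| − 2 = 7 − 2 = 5.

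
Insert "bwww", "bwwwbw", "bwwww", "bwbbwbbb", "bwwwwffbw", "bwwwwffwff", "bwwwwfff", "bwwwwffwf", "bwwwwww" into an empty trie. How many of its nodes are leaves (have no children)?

Leaves are exactly the stored words that no other stored word extends.
Those words: "bwbbwbbb", "bwwwbw", "bwwwwffbw", "bwwwwfff", "bwwwwffwff", "bwwwwww"
Leaf count: 6

6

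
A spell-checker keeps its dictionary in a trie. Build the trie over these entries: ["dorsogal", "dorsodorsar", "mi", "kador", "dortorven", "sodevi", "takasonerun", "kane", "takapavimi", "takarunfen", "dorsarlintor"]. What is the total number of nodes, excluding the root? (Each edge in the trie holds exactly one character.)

66

Trace insertions, counting only characters that open a new branch:
  "dorsogal" → 8 new (d, o, r, s, o, g, a, l)
  "dorsodorsar" → prefix "dorso" already present; 6 new (d, o, r, s, a, r)
  "mi" → 2 new (m, i)
  "kador" → 5 new (k, a, d, o, r)
  "dortorven" → prefix "dor" already present; 6 new (t, o, r, v, e, n)
  "sodevi" → 6 new (s, o, d, e, v, i)
  "takasonerun" → 11 new (t, a, k, a, s, o, n, e, r, u, n)
  "kane" → prefix "ka" already present; 2 new (n, e)
  "takapavimi" → prefix "taka" already present; 6 new (p, a, v, i, m, i)
  "takarunfen" → prefix "taka" already present; 6 new (r, u, n, f, e, n)
  "dorsarlintor" → prefix "dors" already present; 8 new (a, r, l, i, n, t, o, r)
Total nodes = 8 + 6 + 2 + 5 + 6 + 6 + 11 + 2 + 6 + 6 + 8 = 66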